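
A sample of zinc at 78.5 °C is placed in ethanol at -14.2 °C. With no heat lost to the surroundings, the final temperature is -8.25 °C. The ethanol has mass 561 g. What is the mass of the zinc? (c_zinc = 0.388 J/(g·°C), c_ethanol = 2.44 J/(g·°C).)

|Q_zinc| = |Q_ethanol|:
m×0.388×(78.5 − -8.25) = 561×2.44×(-8.25 − (-14.2))
33.66 m = 8144.6  ⇒  m ≈ 242 g

m ≈ 242 g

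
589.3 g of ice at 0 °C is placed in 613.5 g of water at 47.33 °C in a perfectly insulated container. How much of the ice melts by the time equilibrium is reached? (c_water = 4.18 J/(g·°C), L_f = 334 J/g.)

Water can give up m c ΔT = 613.5×4.18×47.33 = 121374 J before reaching 0 °C.
To melt every bit of ice: 589.3×334 = 196826 J.
Since 121374 < 196826 J, not all the ice melts; equilibrium is at 0 °C.
m_melted×334 = 121374  ⇒  m_melted ≈ 363.4 g.

m_melted ≈ 363 g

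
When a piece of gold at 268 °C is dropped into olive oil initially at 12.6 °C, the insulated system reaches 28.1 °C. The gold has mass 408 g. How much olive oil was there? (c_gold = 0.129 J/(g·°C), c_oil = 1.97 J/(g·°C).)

|Q_gold| = |Q_oil|:
408·0.129·(268 − 28.1) = m·1.97·(28.1 − 12.6)
30.54 m = 12626  ⇒  m ≈ 413.5 g

m ≈ 414 g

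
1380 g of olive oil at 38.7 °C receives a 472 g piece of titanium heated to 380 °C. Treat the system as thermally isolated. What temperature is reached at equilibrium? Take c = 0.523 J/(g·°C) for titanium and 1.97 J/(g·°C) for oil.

T_f ≈ 67.1 °C

Conservation of energy gives ΣQ = 0:
472·0.523·(T − 380) + 1380·1.97·(T − 38.7) = 0
246.86(T − 380) + 2718.6(T − 38.7) = 0
(246.86 + 2718.6) T = 246.86·380 + 2718.6·38.7
T = 199015/2965.5 ≈ 67.11 °C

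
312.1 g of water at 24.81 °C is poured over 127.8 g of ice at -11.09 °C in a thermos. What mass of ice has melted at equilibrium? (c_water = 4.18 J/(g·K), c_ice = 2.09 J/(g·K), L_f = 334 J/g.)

m_melted ≈ 88 g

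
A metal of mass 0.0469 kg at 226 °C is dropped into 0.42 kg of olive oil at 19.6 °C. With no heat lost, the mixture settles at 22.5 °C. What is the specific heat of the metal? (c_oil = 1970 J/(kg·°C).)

c ≈ 251 J/(kg·°C)

m_s c (T_s − T_f) = m_oil c_oil (T_f − T_0):
0.0469×c×(226 − 22.5) = 0.42×1970×(22.5 − 19.6)
9.544 c = 2399.5  ⇒  c ≈ 251.4 J/(kg·°C)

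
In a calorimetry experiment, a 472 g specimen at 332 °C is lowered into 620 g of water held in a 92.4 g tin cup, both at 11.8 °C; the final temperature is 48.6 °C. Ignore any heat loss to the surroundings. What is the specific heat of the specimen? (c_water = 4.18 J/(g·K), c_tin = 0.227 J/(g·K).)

c ≈ 0.719 J/(g·K)

Heat gained plus heat lost sum to zero:
472×c×(48.6 − 332) + 620×4.18×(48.6 − 11.8) + 92.4×0.227×(48.6 − 11.8) = 0
-133765 c = -96143
c = -96143/-133765 ≈ 0.7187 J/(g·K)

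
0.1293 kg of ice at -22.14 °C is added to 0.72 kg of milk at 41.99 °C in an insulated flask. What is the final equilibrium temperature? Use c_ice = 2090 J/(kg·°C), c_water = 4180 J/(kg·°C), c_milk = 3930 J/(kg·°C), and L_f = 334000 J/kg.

T_f ≈ 20.7 °C

Taking heat into each body as positive, Σ m c ΔT = 0:
warm ice to 0 °C: 0.1293×2090×(0 − (-22.14)) = 5983
  melt ice: 0.1293×334000 = 43186
  meltwater 0→T: 0.1293×4180×T = 540.47 T
  milk cools: 0.72×3930×(T − 41.99) = 2829.6(T − 41.99)
3370.1 T = 118815 − 49169 = 69646
T ≈ 20.67 °C. Since T > 0 °C, the all-ice-melts assumption holds.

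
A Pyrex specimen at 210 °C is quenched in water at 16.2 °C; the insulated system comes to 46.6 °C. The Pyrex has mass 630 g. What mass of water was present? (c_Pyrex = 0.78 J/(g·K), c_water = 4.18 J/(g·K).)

Heat lost by the Pyrex = heat gained by the water:
630×0.78×(210 − 46.6) = m×4.18×(46.6 − 16.2)
127.07 m = 80295  ⇒  m ≈ 631.9 g

m ≈ 632 g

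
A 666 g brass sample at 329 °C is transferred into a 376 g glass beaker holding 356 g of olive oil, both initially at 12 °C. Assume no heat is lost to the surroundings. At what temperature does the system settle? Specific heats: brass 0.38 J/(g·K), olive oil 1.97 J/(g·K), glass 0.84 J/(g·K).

T_f ≈ 75.2 °C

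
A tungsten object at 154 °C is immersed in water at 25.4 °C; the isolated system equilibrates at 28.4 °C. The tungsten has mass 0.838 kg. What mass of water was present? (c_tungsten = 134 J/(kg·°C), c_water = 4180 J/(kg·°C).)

m ≈ 1.12 kg

|Q_tungsten| = |Q_water|:
0.838·134·(154 − 28.4) = m·4180·(28.4 − 25.4)
12540 m = 14104  ⇒  m ≈ 1.125 kg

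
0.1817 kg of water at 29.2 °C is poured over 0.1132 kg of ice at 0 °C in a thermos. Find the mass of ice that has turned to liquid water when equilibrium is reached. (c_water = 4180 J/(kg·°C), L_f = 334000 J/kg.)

m_melted ≈ 0.0664 kg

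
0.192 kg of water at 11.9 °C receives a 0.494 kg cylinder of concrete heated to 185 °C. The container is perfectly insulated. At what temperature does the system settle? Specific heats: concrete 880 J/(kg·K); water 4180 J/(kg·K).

Let T be the final temperature. ΣQ_i = 0:
0.494·880·(T − 185) + 0.192·4180·(T − 11.9) = 0
(434.72 + 802.56) T = 434.72·185 + 802.56·11.9
T = 89974 / 1237.3 = 72.7 °C

T_f ≈ 72.7 °C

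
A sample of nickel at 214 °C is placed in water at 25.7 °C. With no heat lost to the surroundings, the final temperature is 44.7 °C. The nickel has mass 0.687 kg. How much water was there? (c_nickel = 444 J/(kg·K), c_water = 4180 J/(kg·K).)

Heat lost by the nickel = heat gained by the water:
0.687×444×(214 − 44.7) = m×4180×(44.7 − 25.7)
79420 m = 51641  ⇒  m ≈ 0.6502 kg

m ≈ 0.65 kg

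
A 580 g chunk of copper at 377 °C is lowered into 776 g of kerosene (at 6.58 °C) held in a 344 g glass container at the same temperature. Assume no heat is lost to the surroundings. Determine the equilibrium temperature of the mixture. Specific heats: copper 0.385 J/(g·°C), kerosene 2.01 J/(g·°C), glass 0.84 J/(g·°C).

Setting the total heat transfer to zero:
580·0.385·(T − 377) + 776·2.01·(T − 6.58) + 344·0.84·(T − 6.58) = 0
2072 T = 96349
T = 96349 / 2072 = 46.5 °C

T_f ≈ 46.5 °C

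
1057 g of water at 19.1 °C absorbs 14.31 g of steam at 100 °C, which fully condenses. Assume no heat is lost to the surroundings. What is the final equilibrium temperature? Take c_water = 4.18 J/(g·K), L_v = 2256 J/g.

Energy balance with sensible and latent terms:
steam→water at 100 °C releases m L_v = 14.31×2256 = 32283; condensed water 100 °C→T: 59.82(T − 100); water warms: 1057×4.18×(T − 19.1) = 4418.3(T − 19.1)
4478.1 T = 32283 + 5981.6 + 84389 = 122654
T ≈ 27.39 °C (< 100 °C, so full condensation is consistent).

T_f ≈ 27.4 °C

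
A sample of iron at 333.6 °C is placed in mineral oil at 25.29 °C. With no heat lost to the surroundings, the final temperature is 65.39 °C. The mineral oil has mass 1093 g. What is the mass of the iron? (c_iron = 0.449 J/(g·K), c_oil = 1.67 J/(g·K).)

m ≈ 608 g

Heat lost by the iron = heat gained by the oil:
m·0.449·(333.6 − 65.39) = 1093·1.67·(65.39 − 25.29)
120.43 m = 73195  ⇒  m ≈ 607.8 g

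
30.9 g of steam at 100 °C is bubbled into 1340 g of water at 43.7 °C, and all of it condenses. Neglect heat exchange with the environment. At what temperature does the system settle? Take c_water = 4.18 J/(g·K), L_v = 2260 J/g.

Sum of m c ΔT and latent-heat terms is zero:
steam→water at 100 °C releases m L_v = 30.9·2260 = 69834; condensate cools 100→T: 30.9·4.18·(T − 100) = 129.16(T − 100); water warms: 1340·4.18·(T − 43.7) = 5601.2(T − 43.7)
5730.4 T = 69834 + 12916 + 244772 = 327523
T ≈ 57.16 °C (< 100 °C, so full condensation is consistent).

T_f ≈ 57.2 °C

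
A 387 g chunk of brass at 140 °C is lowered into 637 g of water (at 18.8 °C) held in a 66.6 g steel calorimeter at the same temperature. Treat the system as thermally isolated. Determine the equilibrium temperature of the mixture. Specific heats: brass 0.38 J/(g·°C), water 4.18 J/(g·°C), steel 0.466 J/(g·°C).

Setting the total heat transfer to zero:
387*0.38*(T − 140) + 637*4.18*(T − 18.8) + 66.6*0.466*(T − 18.8) = 0
2840.8 T = 71230
T = 71230 / 2840.8 = 25.1 °C

T_f ≈ 25.1 °C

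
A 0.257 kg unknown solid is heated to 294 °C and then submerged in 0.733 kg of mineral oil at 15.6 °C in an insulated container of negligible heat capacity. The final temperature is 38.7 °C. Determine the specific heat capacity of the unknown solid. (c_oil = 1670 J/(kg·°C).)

c ≈ 431 J/(kg·°C)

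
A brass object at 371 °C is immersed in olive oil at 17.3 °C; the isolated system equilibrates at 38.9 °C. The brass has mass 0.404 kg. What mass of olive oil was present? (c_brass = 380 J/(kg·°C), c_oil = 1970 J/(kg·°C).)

Let T be the final temperature. ΣQ_i = 0:
0.404×380×(38.9 − 371) + m×1970×(38.9 − 17.3) = 0
42552 m = 50984
m = 50984/42552 ≈ 1.198 kg

m ≈ 1.2 kg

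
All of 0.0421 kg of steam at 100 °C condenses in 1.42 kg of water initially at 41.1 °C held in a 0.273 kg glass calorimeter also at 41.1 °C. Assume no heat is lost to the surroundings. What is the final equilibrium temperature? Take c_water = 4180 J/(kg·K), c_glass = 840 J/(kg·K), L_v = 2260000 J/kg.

Energy balance with sensible and latent terms:
steam→water at 100 °C releases m L_v = 0.0421·2260000 = 95146; condensate cools 100→T: 0.0421·4180·(T − 100) = 175.98(T − 100); water warms: 1.42·4180·(T − 41.1) = 5935.6(T − 41.1); glass cup: 0.273·840·(T − 41.1) = 229.32(T − 41.1)
6340.9 T = 95146 + 17598 + 253378 = 366122
T ≈ 57.74 °C (< 100 °C, so full condensation is consistent).

T_f ≈ 57.7 °C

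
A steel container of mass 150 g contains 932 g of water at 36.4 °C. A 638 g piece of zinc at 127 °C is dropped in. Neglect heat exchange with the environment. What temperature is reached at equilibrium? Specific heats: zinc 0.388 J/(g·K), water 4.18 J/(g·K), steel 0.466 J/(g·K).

Taking heat into each body as positive, Σ m c ΔT = 0:
638×0.388×(T − 127) + 932×4.18×(T − 36.4) + 150×0.466×(T − 36.4) = 0
247.54(T − 127) + 3895.8(T − 36.4) + 69.9(T − 36.4) = 0
4213.2 T = 175788
T = 175788/4213.2 ≈ 41.72 °C

T_f ≈ 41.7 °C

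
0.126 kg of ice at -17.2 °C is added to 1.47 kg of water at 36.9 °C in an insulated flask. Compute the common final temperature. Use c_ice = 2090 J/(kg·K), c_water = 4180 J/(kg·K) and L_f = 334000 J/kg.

Setting the total heat transfer to zero:
ice -17.2→0 °C: 0.126·2090·17.2 = 4529.4; latent heat to melt: 0.126·334000 = 42084; warm the meltwater: 526.68 T; water cools: 1.47·4180·(T − 36.9) = 6144.6(T − 36.9)
6671.3 T = 226736 − 46613 = 180122
T ≈ 27.00 °C. Since T > 0 °C, the all-ice-melts assumption holds.

T_f ≈ 27.0 °C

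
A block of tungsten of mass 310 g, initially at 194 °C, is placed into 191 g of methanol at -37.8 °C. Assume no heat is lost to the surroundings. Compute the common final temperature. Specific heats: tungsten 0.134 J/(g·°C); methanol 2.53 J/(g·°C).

T_f ≈ -19.5 °C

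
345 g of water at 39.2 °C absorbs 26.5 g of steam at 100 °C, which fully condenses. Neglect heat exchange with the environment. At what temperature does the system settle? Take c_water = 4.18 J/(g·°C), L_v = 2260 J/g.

T_f ≈ 82.1 °C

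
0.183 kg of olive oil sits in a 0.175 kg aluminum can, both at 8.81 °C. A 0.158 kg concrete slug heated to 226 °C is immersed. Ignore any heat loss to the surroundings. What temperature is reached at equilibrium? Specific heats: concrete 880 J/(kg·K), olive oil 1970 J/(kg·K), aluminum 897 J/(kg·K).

With ΣQ=0 the equilibrium temperature is the m·c-weighted mean:
T_f = (139.04·226 + 360.51·8.81 + 156.97·8.81) / (139.04 + 360.51 + 156.97)
    = 35982 / 656.52 ≈ 54.81 °C

T_f ≈ 54.8 °C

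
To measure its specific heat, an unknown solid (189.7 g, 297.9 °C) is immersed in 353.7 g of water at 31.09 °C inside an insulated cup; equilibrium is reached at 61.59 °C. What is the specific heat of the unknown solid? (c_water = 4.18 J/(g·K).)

c ≈ 1.01 J/(g·K)

Let T be the final temperature. ΣQ_i = 0:
189.7·c·(61.59 − 297.9) + 353.7·4.18·(61.59 − 31.09) = 0
-44828 c = -45093
c = -45093/-44828 ≈ 1.006 J/(g·K)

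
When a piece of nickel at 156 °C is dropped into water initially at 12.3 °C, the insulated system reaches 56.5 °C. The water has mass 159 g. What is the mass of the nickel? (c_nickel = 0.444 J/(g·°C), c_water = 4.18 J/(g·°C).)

m ≈ 665 g

|Q_nickel| = |Q_water|:
m·0.444·(156 − 56.5) = 159·4.18·(56.5 − 12.3)
44.18 m = 29376  ⇒  m ≈ 665 g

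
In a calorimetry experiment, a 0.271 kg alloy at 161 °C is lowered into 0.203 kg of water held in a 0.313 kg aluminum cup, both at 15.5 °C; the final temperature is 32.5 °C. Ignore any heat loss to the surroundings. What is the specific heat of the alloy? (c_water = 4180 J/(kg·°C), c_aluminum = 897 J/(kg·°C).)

Setting the total heat transfer to zero:
0.271·c·(32.5 − 161) + 0.203·4180·(32.5 − 15.5) + 0.313·897·(32.5 − 15.5) = 0
-34.82 c = -19198
c = -19198/-34.82 ≈ 551.3 J/(kg·°C)

c ≈ 551 J/(kg·°C)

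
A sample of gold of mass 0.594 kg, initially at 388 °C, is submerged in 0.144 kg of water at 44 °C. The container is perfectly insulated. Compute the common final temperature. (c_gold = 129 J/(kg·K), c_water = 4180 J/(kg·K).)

T_f ≈ 82.8 °C

Net heat exchanged in the isolated system is zero:
0.594·129·(T − 388) + 0.144·4180·(T − 44) = 0
678.55 T = 56215
T = 56215 / 678.55 = 82.8 °C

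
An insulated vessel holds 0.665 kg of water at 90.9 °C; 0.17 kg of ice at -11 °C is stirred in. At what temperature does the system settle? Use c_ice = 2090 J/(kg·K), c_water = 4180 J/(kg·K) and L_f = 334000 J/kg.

T_f ≈ 55.0 °C

Energy conservation, ΣQ = 0:
ice -11→0 °C: 0.17·2090·11 = 3908.3
  fusion: m_ice L_f = 0.17·334000 = 56780
  warm the meltwater: 710.6 T
  water cools: 0.665·4180·(T − 90.9) = 2779.7(T − 90.9)
3490.3 T = 252675 − 60688 = 191986
T ≈ 55.01 °C (positive, so assuming full melt was valid).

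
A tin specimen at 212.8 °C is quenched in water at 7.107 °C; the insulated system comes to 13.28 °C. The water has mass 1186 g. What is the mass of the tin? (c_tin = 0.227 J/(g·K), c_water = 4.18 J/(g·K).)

Conservation of energy gives ΣQ = 0:
m×0.227×(13.28 − 212.8) + 1186×4.18×(13.28 − 7.107) = 0
-45.29 m = -30603
m = -30603/-45.29 ≈ 675.7 g

m ≈ 676 g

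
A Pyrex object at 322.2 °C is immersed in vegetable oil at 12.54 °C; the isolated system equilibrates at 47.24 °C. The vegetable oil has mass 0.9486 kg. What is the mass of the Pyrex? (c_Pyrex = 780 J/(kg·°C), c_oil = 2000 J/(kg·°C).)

m ≈ 0.307 kg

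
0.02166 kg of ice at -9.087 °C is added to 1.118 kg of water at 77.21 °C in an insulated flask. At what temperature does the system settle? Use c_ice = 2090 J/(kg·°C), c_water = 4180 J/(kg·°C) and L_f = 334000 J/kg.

Setting the total heat transfer to zero:
ice -9.087→0 °C: 0.02166×2090×9.087 = 411.36
  latent heat to melt: 0.02166×334000 = 7234.4
  warm the meltwater: 90.54 T
  water: 4673.2(T − 77.21)
4763.8 T = 360821 − 7645.8 = 353175
T ≈ 74.14 °C — above 0 °C, consistent with complete melting.

T_f ≈ 74.1 °C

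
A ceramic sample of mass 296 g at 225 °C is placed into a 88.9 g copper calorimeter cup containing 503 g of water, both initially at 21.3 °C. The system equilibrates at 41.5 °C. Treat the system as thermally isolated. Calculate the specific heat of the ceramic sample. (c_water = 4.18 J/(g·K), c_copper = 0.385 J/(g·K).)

Net heat exchanged in the isolated system is zero:
296·c·(41.5 − 225) + 503·4.18·(41.5 − 21.3) + 88.9·0.385·(41.5 − 21.3) = 0
-54316 c = -43163
c = -43163/-54316 ≈ 0.7947 J/(g·K)

c ≈ 0.795 J/(g·K)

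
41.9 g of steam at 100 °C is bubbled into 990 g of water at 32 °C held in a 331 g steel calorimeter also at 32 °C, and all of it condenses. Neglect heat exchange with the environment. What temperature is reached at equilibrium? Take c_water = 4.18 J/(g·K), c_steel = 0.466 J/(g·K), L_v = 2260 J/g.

T_f ≈ 55.9 °C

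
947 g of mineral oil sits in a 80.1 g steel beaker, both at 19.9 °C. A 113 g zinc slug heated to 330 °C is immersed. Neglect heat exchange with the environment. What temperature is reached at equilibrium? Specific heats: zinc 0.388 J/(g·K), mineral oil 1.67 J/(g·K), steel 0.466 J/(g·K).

T_f ≈ 28.1 °C

Conservation of energy gives ΣQ = 0:
113·0.388·(T − 330) + 947·1.67·(T − 19.9) + 80.1·0.466·(T − 19.9) = 0
(43.84 + 1581.5 + 37.33) T = 43.84·330 + 1581.5·19.9 + 37.33·19.9
T = 46683 / 1662.7 = 28.1 °C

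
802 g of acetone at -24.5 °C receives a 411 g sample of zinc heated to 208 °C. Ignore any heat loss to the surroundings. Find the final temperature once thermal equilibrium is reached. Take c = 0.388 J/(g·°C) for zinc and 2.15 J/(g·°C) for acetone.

T_f ≈ -4.8 °C

Net heat exchanged in the isolated system is zero:
411*0.388*(T − 208) + 802*2.15*(T − (-24.5)) = 0
159.47(T − 208) + 1724.3(T − (-24.5)) = 0
1883.8 T = -9076
T ≈ -4.82 °C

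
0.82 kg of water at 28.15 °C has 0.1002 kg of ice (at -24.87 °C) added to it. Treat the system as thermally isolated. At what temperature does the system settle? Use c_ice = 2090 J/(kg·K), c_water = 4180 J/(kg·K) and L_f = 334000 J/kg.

T_f ≈ 15.0 °C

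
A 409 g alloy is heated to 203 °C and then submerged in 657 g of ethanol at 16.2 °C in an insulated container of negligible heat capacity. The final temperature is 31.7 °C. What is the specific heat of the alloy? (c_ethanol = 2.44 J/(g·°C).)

Setting the total heat transfer to zero:
409×c×(31.7 − 203) + 657×2.44×(31.7 − 16.2) = 0
-70062 c = -24848
c = -24848/-70062 ≈ 0.3547 J/(g·°C)

c ≈ 0.355 J/(g·°C)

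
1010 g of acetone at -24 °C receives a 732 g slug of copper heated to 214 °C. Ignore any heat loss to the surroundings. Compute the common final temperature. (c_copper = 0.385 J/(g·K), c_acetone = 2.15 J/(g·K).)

T_f is the heat-capacity-weighted average of the initial temperatures:
T_f = (281.82×214 + 2171.5×(-24)) / (281.82 + 2171.5)
    = 8193.5 / 2453.3 ≈ 3.34 °C

T_f ≈ 3.3 °C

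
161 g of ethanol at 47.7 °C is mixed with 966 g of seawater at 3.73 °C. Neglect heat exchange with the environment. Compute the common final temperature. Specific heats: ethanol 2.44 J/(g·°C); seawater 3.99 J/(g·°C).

T_f ≈ 7.8 °C

Set heat shed by the hot body equal to heat absorbed by the cold body:
161·2.44·(47.7 − T) = 966·3.99·(T − 3.73)
392.84(47.7 − T) = 3854.3(T − 3.73)
4247.2 T = 33115  ⇒  T ≈ 7.80 °C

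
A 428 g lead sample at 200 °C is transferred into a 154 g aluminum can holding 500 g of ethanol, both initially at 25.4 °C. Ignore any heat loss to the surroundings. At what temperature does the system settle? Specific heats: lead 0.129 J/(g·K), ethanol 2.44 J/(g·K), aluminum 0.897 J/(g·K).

Heat gained plus heat lost sum to zero:
428*0.129*(T − 200) + 500*2.44*(T − 25.4) + 154*0.897*(T − 25.4) = 0
55.21(T − 200) + 1220(T − 25.4) + 138.14(T − 25.4) = 0
(55.21 + 1220 + 138.14) T = 55.21*200 + 1220*25.4 + 138.14*25.4
T ≈ 32.22 °C

T_f ≈ 32.2 °C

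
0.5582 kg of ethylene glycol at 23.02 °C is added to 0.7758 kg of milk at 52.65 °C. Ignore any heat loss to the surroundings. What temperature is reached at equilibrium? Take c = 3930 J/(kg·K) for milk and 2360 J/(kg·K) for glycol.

Heat gained plus heat lost sum to zero:
0.7758*3930*(T − 52.65) + 0.5582*2360*(T − 23.02) = 0
4366.2 T = 190850
T = 190850/4366.2 ≈ 43.71 °C

T_f ≈ 43.7 °C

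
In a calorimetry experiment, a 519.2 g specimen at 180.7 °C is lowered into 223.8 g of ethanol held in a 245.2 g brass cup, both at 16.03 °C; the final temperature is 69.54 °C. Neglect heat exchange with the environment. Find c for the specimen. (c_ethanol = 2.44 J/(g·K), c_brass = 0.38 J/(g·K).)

Taking heat into each body as positive, Σ m c ΔT = 0:
519.2·c·(69.54 − 180.7) + 223.8·2.44·(69.54 − 16.03) + 245.2·0.38·(69.54 − 16.03) = 0
-57714 c = -34206
c = -34206/-57714 ≈ 0.5927 J/(g·K)

c ≈ 0.593 J/(g·K)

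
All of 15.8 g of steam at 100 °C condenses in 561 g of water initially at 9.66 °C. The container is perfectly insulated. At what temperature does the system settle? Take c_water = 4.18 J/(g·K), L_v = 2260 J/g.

T_f ≈ 26.9 °C

Sum of m c ΔT and latent-heat terms is zero:
condense steam: −15.8·2260 = −35708; condensed water 100 °C→T: 66.04(T − 100); water warms: 561·4.18·(T − 9.66) = 2345(T − 9.66)
2411 T = 35708 + 6604.4 + 22653 = 64965
T ≈ 26.94 °C — below 100 °C, confirming all the steam condensed.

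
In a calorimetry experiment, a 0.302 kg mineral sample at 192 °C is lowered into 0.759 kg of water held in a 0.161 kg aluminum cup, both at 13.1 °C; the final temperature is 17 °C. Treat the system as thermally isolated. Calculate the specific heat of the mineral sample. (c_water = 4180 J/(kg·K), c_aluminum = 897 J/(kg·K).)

Net heat exchanged in the isolated system is zero:
0.302×c×(17 − 192) + 0.759×4180×(17 − 13.1) + 0.161×897×(17 − 13.1) = 0
-52.85 c = -12936
c = -12936/-52.85 ≈ 244.8 J/(kg·K)

c ≈ 245 J/(kg·K)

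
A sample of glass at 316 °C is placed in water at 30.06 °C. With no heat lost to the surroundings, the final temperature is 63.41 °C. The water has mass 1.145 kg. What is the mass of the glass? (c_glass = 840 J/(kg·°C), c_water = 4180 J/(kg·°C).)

m ≈ 0.752 kg

Heat gained plus heat lost sum to zero:
m·840·(63.41 − 316) + 1.145·4180·(63.41 − 30.06) = 0
-212176 m = -159616
m = -159616/-212176 ≈ 0.7523 kg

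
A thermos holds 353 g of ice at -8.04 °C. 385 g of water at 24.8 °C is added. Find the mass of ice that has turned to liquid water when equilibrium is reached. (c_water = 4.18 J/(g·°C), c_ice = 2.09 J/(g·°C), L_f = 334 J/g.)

m_melted ≈ 102 g

Heat available from the water dropping to 0 °C: 385×4.18×24.8 = 39911 J.
Of that, 353×2.09×8.04 = 5931.7 J goes to bring the ice to 0 °C, leaving 33979 J.
Melting all 353 g of ice would need 353×334 = 117902 J.
Since 33979 < 117902 J, not all the ice melts; equilibrium is at 0 °C.
m_melted×334 = 33979  ⇒  m_melted ≈ 101.7 g.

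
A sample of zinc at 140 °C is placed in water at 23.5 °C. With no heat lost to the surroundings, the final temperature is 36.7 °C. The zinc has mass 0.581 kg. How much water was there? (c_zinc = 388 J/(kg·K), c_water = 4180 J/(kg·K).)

|Q_zinc| = |Q_water|:
0.581×388×(140 − 36.7) = m×4180×(36.7 − 23.5)
55176 m = 23287  ⇒  m ≈ 0.422 kg

m ≈ 0.422 kg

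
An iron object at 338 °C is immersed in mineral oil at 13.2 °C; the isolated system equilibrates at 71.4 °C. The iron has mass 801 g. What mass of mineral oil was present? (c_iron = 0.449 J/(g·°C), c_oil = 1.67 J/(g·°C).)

m ≈ 987 g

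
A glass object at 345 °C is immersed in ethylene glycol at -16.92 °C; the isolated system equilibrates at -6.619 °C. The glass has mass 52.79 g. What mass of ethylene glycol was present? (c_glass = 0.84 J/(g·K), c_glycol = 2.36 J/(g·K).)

m ≈ 641 g

Heat gained plus heat lost sum to zero:
52.79×0.84×(-6.619 − 345) + m×2.36×(-6.619 − (-16.92)) = 0
24.31 m = 15592
m = 15592/24.31 ≈ 641.4 g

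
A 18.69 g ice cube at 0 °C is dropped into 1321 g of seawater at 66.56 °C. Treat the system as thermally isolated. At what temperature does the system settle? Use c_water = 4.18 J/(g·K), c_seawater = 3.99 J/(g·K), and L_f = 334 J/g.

T_f ≈ 64.4 °C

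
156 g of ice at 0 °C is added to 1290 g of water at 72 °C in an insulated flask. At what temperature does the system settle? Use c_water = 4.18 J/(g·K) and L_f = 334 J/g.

T_f ≈ 55.6 °C

Energy balance with sensible and latent terms:
latent heat to melt: 156·334 = 52104; warm the meltwater: 652.08 T; water cools: 1290·4.18·(T − 72) = 5392.2(T − 72)
6044.3 T = 388238 − 52104 = 336134
T ≈ 55.61 °C. Since T > 0 °C, the all-ice-melts assumption holds.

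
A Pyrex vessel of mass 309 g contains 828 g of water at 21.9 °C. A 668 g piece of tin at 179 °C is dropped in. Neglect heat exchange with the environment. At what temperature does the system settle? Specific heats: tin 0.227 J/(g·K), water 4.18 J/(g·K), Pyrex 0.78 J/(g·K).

Conservation of energy gives ΣQ = 0:
668×0.227×(T − 179) + 828×4.18×(T − 21.9) + 309×0.78×(T − 21.9) = 0
(151.64 + 3461 + 241.02) T = 151.64×179 + 3461×21.9 + 241.02×21.9
T = 108218/3853.7 ≈ 28.08 °C

T_f ≈ 28.1 °C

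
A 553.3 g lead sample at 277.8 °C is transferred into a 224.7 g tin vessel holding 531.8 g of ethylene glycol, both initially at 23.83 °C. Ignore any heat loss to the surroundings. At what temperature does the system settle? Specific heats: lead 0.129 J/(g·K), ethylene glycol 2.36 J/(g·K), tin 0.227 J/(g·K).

T_f ≈ 37.0 °C

Setting the total heat transfer to zero:
553.3×0.129×(T − 277.8) + 531.8×2.36×(T − 23.83) + 224.7×0.227×(T − 23.83) = 0
71.38(T − 277.8) + 1255(T − 23.83) + 51.01(T − 23.83) = 0
1377.4 T = 50951
T = 50951/1377.4 ≈ 36.99 °C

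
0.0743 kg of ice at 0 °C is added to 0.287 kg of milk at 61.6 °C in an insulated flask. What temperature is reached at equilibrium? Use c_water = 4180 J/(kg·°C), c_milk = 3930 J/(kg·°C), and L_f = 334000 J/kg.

T_f ≈ 31.0 °C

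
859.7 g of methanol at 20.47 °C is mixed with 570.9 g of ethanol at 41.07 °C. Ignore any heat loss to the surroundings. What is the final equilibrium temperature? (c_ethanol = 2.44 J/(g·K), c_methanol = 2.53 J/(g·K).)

With ΣQ=0 the equilibrium temperature is the m·c-weighted mean:
T_f = (1393·41.07 + 2175·20.47) / (1393 + 2175)
    = 101733 / 3568 ≈ 28.51 °C

T_f ≈ 28.5 °C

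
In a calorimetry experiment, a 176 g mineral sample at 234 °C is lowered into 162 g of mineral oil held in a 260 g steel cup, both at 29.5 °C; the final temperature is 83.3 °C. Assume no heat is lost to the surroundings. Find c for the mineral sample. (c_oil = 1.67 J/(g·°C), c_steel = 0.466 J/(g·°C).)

c ≈ 0.795 J/(g·°C)

Setting the total heat transfer to zero:
176×c×(83.3 − 234) + 162×1.67×(83.3 − 29.5) + 260×0.466×(83.3 − 29.5) = 0
-26523 c = -21073
c = -21073/-26523 ≈ 0.7945 J/(g·°C)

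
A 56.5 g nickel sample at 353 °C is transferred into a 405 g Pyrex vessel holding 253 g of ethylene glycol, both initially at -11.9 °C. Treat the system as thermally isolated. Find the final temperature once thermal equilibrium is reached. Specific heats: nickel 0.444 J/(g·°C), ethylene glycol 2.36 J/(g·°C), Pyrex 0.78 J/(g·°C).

T_f ≈ -2.1 °C

Energy conservation, ΣQ = 0:
56.5*0.444*(T − 353) + 253*2.36*(T − (-11.9)) + 405*0.78*(T − (-11.9)) = 0
25.09(T − 353) + 597.08(T − (-11.9)) + 315.9(T − (-11.9)) = 0
(25.09 + 597.08 + 315.9) T = 25.09*353 + 597.08*(-11.9) + 315.9*(-11.9)
T = -2009.1 / 938.07 = -2.14 °C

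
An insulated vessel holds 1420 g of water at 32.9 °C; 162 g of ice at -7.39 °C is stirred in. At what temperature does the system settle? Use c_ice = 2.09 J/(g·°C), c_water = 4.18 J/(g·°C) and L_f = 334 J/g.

T_f ≈ 21.0 °C

Energy conservation, ΣQ = 0:
warm ice to 0 °C: 162×2.09×(0 − (-7.39)) = 2502.1; melt ice: 162×334 = 54108; warm the meltwater: 677.16 T; water: 5935.6(T − 32.9)
6612.8 T = 195281 − 56610 = 138671
T ≈ 20.97 °C (positive, so assuming full melt was valid).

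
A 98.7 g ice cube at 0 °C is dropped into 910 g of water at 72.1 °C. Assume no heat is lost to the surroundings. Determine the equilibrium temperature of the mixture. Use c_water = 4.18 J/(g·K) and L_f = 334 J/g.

Conservation of energy gives ΣQ = 0:
latent heat to melt: 98.7×334 = 32966
  meltwater 0→T: 98.7×4.18×T = 412.57 T
  water cools: 910×4.18×(T − 72.1) = 3803.8(T − 72.1)
4216.4 T = 274254 − 32966 = 241288
T ≈ 57.23 °C (positive, so assuming full melt was valid).

T_f ≈ 57.2 °C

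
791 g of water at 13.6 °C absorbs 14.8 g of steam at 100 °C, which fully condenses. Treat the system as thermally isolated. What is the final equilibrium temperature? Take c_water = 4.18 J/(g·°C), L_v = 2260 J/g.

Taking heat into each body as positive, Σ m c ΔT = 0:
condense steam: −14.8·2260 = −33448; condensed water 100 °C→T: 61.86(T − 100); original water: 3306.4(T − 13.6)
3368.2 T = 33448 + 6186.4 + 44967 = 84601
T ≈ 25.12 °C (< 100 °C, so full condensation is consistent).

T_f ≈ 25.1 °C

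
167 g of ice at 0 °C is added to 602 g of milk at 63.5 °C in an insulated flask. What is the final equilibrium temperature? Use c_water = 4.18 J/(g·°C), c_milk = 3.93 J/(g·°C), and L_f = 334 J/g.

Energy balance with sensible and latent terms:
latent heat to melt: 167·334 = 55778; warm the meltwater: 698.06 T; milk: 2365.9(T − 63.5)
3063.9 T = 150232 − 55778 = 94454
T ≈ 30.83 °C — above 0 °C, consistent with complete melting.

T_f ≈ 30.8 °C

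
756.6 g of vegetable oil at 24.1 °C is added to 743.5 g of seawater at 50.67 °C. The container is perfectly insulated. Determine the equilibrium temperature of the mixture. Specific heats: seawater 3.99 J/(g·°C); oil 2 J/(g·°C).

T_f is the heat-capacity-weighted average of the initial temperatures:
T_f = (2966.6·50.67 + 1513.2·24.1) / (2966.6 + 1513.2)
    = 186784 / 4479.8 ≈ 41.70 °C

T_f ≈ 41.7 °C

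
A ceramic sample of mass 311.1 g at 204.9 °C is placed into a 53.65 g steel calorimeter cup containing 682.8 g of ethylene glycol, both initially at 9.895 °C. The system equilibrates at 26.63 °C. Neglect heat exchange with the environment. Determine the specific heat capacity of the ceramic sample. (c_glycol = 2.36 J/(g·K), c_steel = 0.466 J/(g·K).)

c ≈ 0.494 J/(g·K)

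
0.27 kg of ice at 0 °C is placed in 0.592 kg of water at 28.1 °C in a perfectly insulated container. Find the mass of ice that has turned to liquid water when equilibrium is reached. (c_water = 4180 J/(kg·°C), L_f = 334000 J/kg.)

Water can give up m c ΔT = 0.592·4180·28.1 = 69535 J before reaching 0 °C.
Fully melting the ice requires m_ice L_f = 0.27·334000 = 90180 J.
69535 J < 90180 J, so only part of the ice melts and the system sits at 0 °C.
m_melt = 69535 / L_f = 0.2082 kg.

m_melted ≈ 0.208 kg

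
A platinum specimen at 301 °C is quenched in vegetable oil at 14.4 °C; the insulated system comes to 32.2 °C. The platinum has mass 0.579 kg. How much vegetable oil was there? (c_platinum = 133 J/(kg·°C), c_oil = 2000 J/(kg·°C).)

m ≈ 0.581 kg

Conservation of energy gives ΣQ = 0:
0.579×133×(32.2 − 301) + m×2000×(32.2 − 14.4) = 0
35600 m = 20699
m = 20699/35600 ≈ 0.5814 kg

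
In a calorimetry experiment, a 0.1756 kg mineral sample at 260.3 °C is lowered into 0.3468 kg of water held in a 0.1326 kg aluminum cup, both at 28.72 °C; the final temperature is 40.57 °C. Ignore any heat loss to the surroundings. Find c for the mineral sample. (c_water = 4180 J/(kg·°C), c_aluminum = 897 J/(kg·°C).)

c ≈ 482 J/(kg·°C)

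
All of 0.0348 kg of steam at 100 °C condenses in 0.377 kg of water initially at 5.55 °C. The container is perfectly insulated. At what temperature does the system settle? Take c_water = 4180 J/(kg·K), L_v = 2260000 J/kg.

T_f ≈ 59.2 °C

Conservation of energy gives ΣQ = 0:
steam→water at 100 °C releases m L_v = 0.0348·2260000 = 78648; condensate cools 100→T: 0.0348·4180·(T − 100) = 145.46(T − 100); original water: 1575.9(T − 5.55)
1721.3 T = 78648 + 14546 + 8746 = 101940
T ≈ 59.22 °C (< 100 °C, so full condensation is consistent).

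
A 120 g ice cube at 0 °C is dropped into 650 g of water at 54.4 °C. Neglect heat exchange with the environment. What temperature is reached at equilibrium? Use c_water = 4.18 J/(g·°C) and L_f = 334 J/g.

Taking heat into each body as positive, Σ m c ΔT = 0:
latent heat to melt: 120×334 = 40080; meltwater 0→T: 120×4.18×T = 501.6 T; water: 2717(T − 54.4)
3218.6 T = 147805 − 40080 = 107725
T ≈ 33.47 °C (positive, so assuming full melt was valid).

T_f ≈ 33.5 °C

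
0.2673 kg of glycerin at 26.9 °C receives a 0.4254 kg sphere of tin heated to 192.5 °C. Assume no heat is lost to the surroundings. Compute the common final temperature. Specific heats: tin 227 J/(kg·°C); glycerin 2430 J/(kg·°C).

T_f ≈ 48.3 °C

T_f = Σ m_i c_i T_i / Σ m_i c_i:
T_f = (96.57×192.5 + 649.54×26.9) / (96.57 + 649.54)
    = 36062 / 746.1 ≈ 48.33 °C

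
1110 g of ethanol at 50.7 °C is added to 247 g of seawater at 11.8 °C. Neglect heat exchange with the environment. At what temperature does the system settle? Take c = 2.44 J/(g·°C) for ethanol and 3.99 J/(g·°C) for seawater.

T_f ≈ 40.3 °C

Set heat shed by the hot body equal to heat absorbed by the cold body:
1110*2.44*(50.7 − T) = 247*3.99*(T − 11.8)
2708.4(50.7 − T) = 985.53(T − 11.8)
3693.9 T = 148945  ⇒  T ≈ 40.32 °C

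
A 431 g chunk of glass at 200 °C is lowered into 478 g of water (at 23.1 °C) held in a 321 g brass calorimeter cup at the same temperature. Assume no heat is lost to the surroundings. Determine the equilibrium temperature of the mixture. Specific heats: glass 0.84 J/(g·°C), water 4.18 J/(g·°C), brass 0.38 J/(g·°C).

T_f ≈ 48.9 °C

Heat gained plus heat lost sum to zero:
431×0.84×(T − 200) + 478×4.18×(T − 23.1) + 321×0.38×(T − 23.1) = 0
362.04(T − 200) + 1998(T − 23.1) + 121.98(T − 23.1) = 0
(362.04 + 1998 + 121.98) T = 362.04×200 + 1998×23.1 + 121.98×23.1
T ≈ 48.90 °C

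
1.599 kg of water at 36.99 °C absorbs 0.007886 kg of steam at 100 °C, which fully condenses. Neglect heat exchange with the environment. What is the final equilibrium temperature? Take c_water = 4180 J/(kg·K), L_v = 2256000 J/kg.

T_f ≈ 39.9 °C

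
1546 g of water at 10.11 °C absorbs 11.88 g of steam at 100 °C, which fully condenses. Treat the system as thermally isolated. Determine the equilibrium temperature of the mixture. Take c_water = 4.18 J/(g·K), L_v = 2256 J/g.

Heat gained plus heat lost sum to zero:
latent heat released on condensation: 11.88·2256 = 26801
  condensate cools 100→T: 11.88·4.18·(T − 100) = 49.66(T − 100)
  original water: 6462.3(T − 10.11)
6511.9 T = 26801 + 4965.8 + 65334 = 97101
T ≈ 14.91 °C, under the boiling point, so the assumption holds.

T_f ≈ 14.9 °C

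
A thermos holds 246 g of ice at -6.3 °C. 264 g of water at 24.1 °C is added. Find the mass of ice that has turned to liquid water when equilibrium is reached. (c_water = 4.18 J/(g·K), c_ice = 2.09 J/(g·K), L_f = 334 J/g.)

m_melted ≈ 69.9 g

Water can give up m c ΔT = 264×4.18×24.1 = 26595 J before reaching 0 °C.
Warming the ice to 0 °C takes 246×2.09×6.3 = 3239.1 J, leaving 23356 J for melting.
Melting all 246 g of ice would need 246×334 = 82164 J.
Since 23356 < 82164 J, not all the ice melts; equilibrium is at 0 °C.
m_melted×334 = 23356  ⇒  m_melted ≈ 69.93 g.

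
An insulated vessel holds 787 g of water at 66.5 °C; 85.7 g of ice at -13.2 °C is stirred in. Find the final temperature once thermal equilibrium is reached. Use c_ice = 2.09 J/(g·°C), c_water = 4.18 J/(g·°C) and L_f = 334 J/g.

T_f ≈ 51.5 °C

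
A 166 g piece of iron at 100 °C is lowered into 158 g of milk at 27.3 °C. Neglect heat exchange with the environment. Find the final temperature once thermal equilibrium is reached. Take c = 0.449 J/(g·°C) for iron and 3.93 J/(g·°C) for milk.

With ΣQ=0 the equilibrium temperature is the m·c-weighted mean:
T_f = (74.53*100 + 620.94*27.3) / (74.53 + 620.94)
    = 24405 / 695.47 ≈ 35.09 °C

T_f ≈ 35.1 °C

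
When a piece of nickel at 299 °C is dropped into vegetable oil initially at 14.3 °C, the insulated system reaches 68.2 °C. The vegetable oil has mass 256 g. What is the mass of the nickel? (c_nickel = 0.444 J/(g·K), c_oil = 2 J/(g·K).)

Taking heat into each body as positive, Σ m c ΔT = 0:
m·0.444·(68.2 − 299) + 256·2·(68.2 − 14.3) = 0
-102.48 m = -27597
m = -27597/-102.48 ≈ 269.3 g

m ≈ 269 g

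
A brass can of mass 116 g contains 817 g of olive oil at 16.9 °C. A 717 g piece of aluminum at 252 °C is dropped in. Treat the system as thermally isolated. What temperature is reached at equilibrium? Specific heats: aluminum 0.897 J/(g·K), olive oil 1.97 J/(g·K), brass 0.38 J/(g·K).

T_f ≈ 82.7 °C

Taking heat into each body as positive, Σ m c ΔT = 0:
717·0.897·(T − 252) + 817·1.97·(T − 16.9) + 116·0.38·(T − 16.9) = 0
(643.15 + 1609.5 + 44.08) T = 643.15·252 + 1609.5·16.9 + 44.08·16.9
T = 190019 / 2296.7 = 82.7 °C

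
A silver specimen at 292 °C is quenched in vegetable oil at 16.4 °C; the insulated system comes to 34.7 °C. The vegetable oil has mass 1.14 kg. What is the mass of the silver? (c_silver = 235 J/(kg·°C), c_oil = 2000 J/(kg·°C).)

m ≈ 0.69 kg

Net heat exchanged in the isolated system is zero:
m·235·(34.7 − 292) + 1.14·2000·(34.7 − 16.4) = 0
-60466 m = -41724
m = -41724/-60466 ≈ 0.69 kg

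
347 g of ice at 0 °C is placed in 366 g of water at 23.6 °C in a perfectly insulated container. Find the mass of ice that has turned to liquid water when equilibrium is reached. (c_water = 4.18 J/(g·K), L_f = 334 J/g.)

m_melted ≈ 108 g

Heat available from the water dropping to 0 °C: 366×4.18×23.6 = 36105 J.
Fully melting the ice requires m_ice L_f = 347×334 = 115898 J.
That's not enough to melt it all — equilibrium is at 0 °C with ice remaining.
m_melt = 36105 / L_f = 108.1 g.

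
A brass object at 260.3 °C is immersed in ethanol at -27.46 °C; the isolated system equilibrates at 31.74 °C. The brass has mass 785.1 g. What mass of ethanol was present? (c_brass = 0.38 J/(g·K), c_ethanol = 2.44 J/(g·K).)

Heat gained plus heat lost sum to zero:
785.1×0.38×(31.74 − 260.3) + m×2.44×(31.74 − (-27.46)) = 0
144.45 m = 68188
m = 68188/144.45 ≈ 472.1 g

m ≈ 472 g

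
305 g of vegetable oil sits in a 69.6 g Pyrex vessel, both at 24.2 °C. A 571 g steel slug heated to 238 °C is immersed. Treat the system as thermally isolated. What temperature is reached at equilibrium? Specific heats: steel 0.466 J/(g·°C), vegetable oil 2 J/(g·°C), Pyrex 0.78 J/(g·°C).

T_f ≈ 85.3 °C

Energy conservation, ΣQ = 0:
571*0.466*(T − 238) + 305*2*(T − 24.2) + 69.6*0.78*(T − 24.2) = 0
(266.09 + 610 + 54.29) T = 266.09*238 + 610*24.2 + 54.29*24.2
T = 79404/930.37 ≈ 85.35 °C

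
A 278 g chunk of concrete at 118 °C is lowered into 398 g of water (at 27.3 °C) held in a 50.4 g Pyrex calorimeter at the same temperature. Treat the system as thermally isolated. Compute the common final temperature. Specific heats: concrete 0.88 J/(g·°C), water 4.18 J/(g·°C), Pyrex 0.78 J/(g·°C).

T_f ≈ 38.7 °C

T_f = Σ m_i c_i T_i / Σ m_i c_i:
T_f = (244.64·118 + 1663.6·27.3 + 39.31·27.3) / (244.64 + 1663.6 + 39.31)
    = 75358 / 1947.6 ≈ 38.69 °C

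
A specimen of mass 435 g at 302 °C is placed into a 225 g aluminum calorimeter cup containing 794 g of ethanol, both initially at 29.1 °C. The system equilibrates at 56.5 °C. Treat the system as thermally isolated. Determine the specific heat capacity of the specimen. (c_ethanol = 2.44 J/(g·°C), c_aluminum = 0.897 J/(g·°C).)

Energy conservation, ΣQ = 0:
435·c·(56.5 − 302) + 794·2.44·(56.5 − 29.1) + 225·0.897·(56.5 − 29.1) = 0
-106792 c = -58614
c = -58614/-106792 ≈ 0.5489 J/(g·°C)

c ≈ 0.549 J/(g·°C)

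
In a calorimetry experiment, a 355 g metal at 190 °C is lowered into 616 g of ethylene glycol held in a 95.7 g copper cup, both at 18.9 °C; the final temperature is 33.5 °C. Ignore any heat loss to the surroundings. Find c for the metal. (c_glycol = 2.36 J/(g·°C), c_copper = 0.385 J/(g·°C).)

c ≈ 0.392 J/(g·°C)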